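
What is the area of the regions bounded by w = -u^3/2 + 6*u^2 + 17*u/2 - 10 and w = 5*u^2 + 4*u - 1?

443/12

Set the curves equal: -u^3/2 + 6*u^2 + 17*u/2 - 10 = 5*u^2 + 4*u - 1, so -u^3/2 + u^2 + 9*u/2 - 9 = 0, which factors as -(u - 3)*(u - 2)*(u + 3)/2 = 0. The curves meet at u = -3, 2, 3.
On [-3, 2], w = 5*u^2 + 4*u - 1 is on top; that piece has area ∫[-3,2] (-(-u^3/2 + u^2 + 9*u/2 - 9)) du = 875/24.
On [2, 3], w = -u^3/2 + 6*u^2 + 17*u/2 - 10 is on top; that piece has area ∫[2,3] (-u^3/2 + u^2 + 9*u/2 - 9) du = 11/24.
Total enclosed area = 875/24 + 11/24 = 443/12.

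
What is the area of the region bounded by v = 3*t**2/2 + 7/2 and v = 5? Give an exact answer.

Set the curves equal: 3*t**2/2 + 7/2 = 5, so 3*t**2/2 - 3/2 = 0, which factors as 3*(t - 1)*(t + 1)/2 = 0. The curves meet at t = -1, 1.
On [-1, 1], v = 5 is on top; that piece has area ∫[-1,1] (-(3*t**2/2 - 3/2)) dt = 2.

2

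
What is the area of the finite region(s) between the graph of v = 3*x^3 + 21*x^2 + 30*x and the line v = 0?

253/4

The curve meets the x-axis where 3*x^3 + 21*x^2 + 30*x = 0, i.e. 3*x*(x + 2)*(x + 5) = 0, at x = -5, -2, 0.
On [-5, -2] the curve lies above the axis; ∫[-5,-2] (3*x^3 + 21*x^2 + 30*x) dx = 189/4, giving area 189/4.
On [-2, 0] the curve lies below the axis; ∫[-2,0] (3*x^3 + 21*x^2 + 30*x) dx = -16, giving area 16.
Total area = 189/4 + 16 = 253/4.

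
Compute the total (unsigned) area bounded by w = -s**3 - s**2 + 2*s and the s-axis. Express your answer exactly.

37/12

The curve meets the s-axis where -s**3 - s**2 + 2*s = 0, i.e. -s*(s - 1)*(s + 2) = 0, at s = -2, 0, 1.
On [-2, 0] the curve lies below the axis; ∫[-2,0] (-s**3 - s**2 + 2*s) ds = -8/3, giving area 8/3.
On [0, 1] the curve lies above the axis; ∫[0,1] (-s**3 - s**2 + 2*s) ds = 5/12, giving area 5/12.
Total area = 8/3 + 5/12 = 37/12.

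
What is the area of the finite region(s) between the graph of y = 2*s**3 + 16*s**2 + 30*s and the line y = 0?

The curve meets the s-axis where 2*s**3 + 16*s**2 + 30*s = 0, i.e. 2*s*(s + 3)*(s + 5) = 0, at s = -5, -3, 0.
On [-5, -3] the curve lies above the axis; ∫[-5,-3] (2*s**3 + 16*s**2 + 30*s) ds = 32/3, giving area 32/3.
On [-3, 0] the curve lies below the axis; ∫[-3,0] (2*s**3 + 16*s**2 + 30*s) ds = -63/2, giving area 63/2.
Total area = 32/3 + 63/2 = 253/6.

253/6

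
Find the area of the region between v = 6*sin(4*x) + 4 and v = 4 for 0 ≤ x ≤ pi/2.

The difference (6*sin(4*x) + 4) - (4) = 6*sin(4*x) changes sign at x = pi/4 inside [0, pi/2], so split the integral there.
∫[0,pi/4] (6*sin(4*x)) dx = 3.
∫[pi/4,pi/2] (6*sin(4*x)) dx = -3; the area of that piece is 3.
Total area = 3 + 3 = 6.

6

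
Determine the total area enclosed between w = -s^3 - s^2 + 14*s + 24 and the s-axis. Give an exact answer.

1741/12

The curve meets the s-axis where -s^3 - s^2 + 14*s + 24 = 0, i.e. -(s - 4)*(s + 2)*(s + 3) = 0, at s = -3, -2, 4.
On [-3, -2] the curve lies below the axis; ∫[-3,-2] (-s^3 - s^2 + 14*s + 24) ds = -13/12, giving area 13/12.
On [-2, 4] the curve lies above the axis; ∫[-2,4] (-s^3 - s^2 + 14*s + 24) ds = 144, giving area 144.
Total area = 13/12 + 144 = 1741/12.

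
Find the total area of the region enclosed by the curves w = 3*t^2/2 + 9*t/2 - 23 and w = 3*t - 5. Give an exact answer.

343/4

Set the curves equal: 3*t^2/2 + 9*t/2 - 23 = 3*t - 5, so 3*t^2/2 + 3*t/2 - 18 = 0, which factors as 3*(t - 3)*(t + 4)/2 = 0. The curves meet at t = -4, 3.
On [-4, 3], w = 3*t - 5 is on top; that piece has area ∫[-4,3] (-(3*t^2/2 + 3*t/2 - 18)) dt = 343/4.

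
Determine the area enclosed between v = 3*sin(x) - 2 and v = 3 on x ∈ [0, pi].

On [0, pi], (3*sin(x) - 2) - (3) = 3*sin(x) - 5 is ≤ 0 throughout, so the area is a single integral of |3*sin(x) - 5|.
∫[0,pi] (3*sin(x) - 5) dx = 6 - 5*pi; the area of that piece is -6 + 5*pi.

-6 + 5*pi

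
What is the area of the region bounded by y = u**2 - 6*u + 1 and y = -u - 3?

Set the curves equal: u**2 - 6*u + 1 = -u - 3, so u**2 - 5*u + 4 = 0, which factors as (u - 4)*(u - 1) = 0. The curves meet at u = 1, 4.
On [1, 4], y = -u - 3 is on top; that piece has area ∫[1,4] (-(u**2 - 5*u + 4)) du = 9/2.

9/2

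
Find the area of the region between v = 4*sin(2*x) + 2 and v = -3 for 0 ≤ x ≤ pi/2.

4 + 5*pi/2

On [0, pi/2], (4*sin(2*x) + 2) - (-3) = 4*sin(2*x) + 5 is ≥ 0 throughout, so the area is a single integral of |4*sin(2*x) + 5|.
∫[0,pi/2] (4*sin(2*x) + 5) dx = 4 + 5*pi/2.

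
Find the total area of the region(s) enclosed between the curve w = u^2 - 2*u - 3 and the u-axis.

32/3

The curve meets the u-axis where u^2 - 2*u - 3 = 0, i.e. (u - 3)*(u + 1) = 0, at u = -1, 3.
On [-1, 3] the curve lies below the axis; ∫[-1,3] (u^2 - 2*u - 3) du = -32/3, giving area 32/3.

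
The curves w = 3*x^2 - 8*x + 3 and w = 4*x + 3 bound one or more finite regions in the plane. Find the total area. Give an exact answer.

Set the curves equal: 3*x^2 - 8*x + 3 = 4*x + 3, so 3*x^2 - 12*x = 0, which factors as 3*x*(x - 4) = 0. The curves meet at x = 0, 4.
On [0, 4], w = 4*x + 3 is on top; that piece has area ∫[0,4] (-(3*x^2 - 12*x)) dx = 32.

32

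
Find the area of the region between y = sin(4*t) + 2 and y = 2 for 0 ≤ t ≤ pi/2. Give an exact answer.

The difference (sin(4*t) + 2) - (2) = sin(4*t) changes sign at t = pi/4 inside [0, pi/2], so split the integral there.
∫[0,pi/4] (sin(4*t)) dt = 1/2.
∫[pi/4,pi/2] (sin(4*t)) dt = -1/2; the area of that piece is 1/2.
Total area = 1/2 + 1/2 = 1.

1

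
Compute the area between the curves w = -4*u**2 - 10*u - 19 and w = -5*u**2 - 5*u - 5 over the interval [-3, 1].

The difference (-4*u**2 - 10*u - 19) - (-5*u**2 - 5*u - 5) = u**2 - 5*u - 14 changes sign at u = -2 inside [-3, 1], so split the integral there.
∫[-3,-2] (u**2 - 5*u - 14) du = 29/6.
∫[-2,1] (u**2 - 5*u - 14) du = -63/2; the area of that piece is 63/2.
Total area = 29/6 + 63/2 = 109/3.

109/3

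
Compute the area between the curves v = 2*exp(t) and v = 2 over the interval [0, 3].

-8 + 2*exp(3)

On [0, 3], (2*exp(t)) - (2) = 2*exp(t) - 2 is ≥ 0 throughout, so the area is a single integral of |2*exp(t) - 2|.
∫[0,3] (2*exp(t) - 2) dt = -8 + 2*exp(3).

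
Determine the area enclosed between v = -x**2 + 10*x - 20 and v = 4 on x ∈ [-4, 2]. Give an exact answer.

228

On [-4, 2], (-x**2 + 10*x - 20) - (4) = -x**2 + 10*x - 24 is ≤ 0 throughout, so the area is a single integral of |-x**2 + 10*x - 24|.
∫[-4,2] (-x**2 + 10*x - 24) dx = -228; the area of that piece is 228.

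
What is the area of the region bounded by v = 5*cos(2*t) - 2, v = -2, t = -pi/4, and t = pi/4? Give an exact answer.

5

On [-pi/4, pi/4], (5*cos(2*t) - 2) - (-2) = 5*cos(2*t) is ≥ 0 throughout, so the area is a single integral of |5*cos(2*t)|.
∫[-pi/4,pi/4] (5*cos(2*t)) dt = 5.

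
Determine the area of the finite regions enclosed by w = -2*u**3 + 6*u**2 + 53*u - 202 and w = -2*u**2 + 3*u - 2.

Set the curves equal: -2*u**3 + 6*u**2 + 53*u - 202 = -2*u**2 + 3*u - 2, so -2*u**3 + 8*u**2 + 50*u - 200 = 0, which factors as -2*(u - 5)*(u - 4)*(u + 5) = 0. The curves meet at u = -5, 4, 5.
On [-5, 4], w = -2*u**2 + 3*u - 2 is on top; that piece has area ∫[-5,4] (-(-2*u**3 + 8*u**2 + 50*u - 200)) du = 2673/2.
On [4, 5], w = -2*u**3 + 6*u**2 + 53*u - 202 is on top; that piece has area ∫[4,5] (-2*u**3 + 8*u**2 + 50*u - 200) du = 19/6.
Total enclosed area = 2673/2 + 19/6 = 4019/3.

4019/3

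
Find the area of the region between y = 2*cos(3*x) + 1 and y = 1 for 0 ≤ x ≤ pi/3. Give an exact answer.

The difference (2*cos(3*x) + 1) - (1) = 2*cos(3*x) changes sign at x = pi/6 inside [0, pi/3], so split the integral there.
∫[0,pi/6] (2*cos(3*x)) dx = 2/3.
∫[pi/6,pi/3] (2*cos(3*x)) dx = -2/3; the area of that piece is 2/3.
Total area = 2/3 + 2/3 = 4/3.

4/3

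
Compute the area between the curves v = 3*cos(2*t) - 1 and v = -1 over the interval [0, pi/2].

3

The difference (3*cos(2*t) - 1) - (-1) = 3*cos(2*t) changes sign at t = pi/4 inside [0, pi/2], so split the integral there.
∫[0,pi/4] (3*cos(2*t)) dt = 3/2.
∫[pi/4,pi/2] (3*cos(2*t)) dt = -3/2; the area of that piece is 3/2.
Total area = 3/2 + 3/2 = 3.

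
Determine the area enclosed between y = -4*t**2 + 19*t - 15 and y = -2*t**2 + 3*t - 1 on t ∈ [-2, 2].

232/3

The difference (-4*t**2 + 19*t - 15) - (-2*t**2 + 3*t - 1) = -2*t**2 + 16*t - 14 changes sign at t = 1 inside [-2, 2], so split the integral there.
∫[-2,1] (-2*t**2 + 16*t - 14) dt = -72; the area of that piece is 72.
∫[1,2] (-2*t**2 + 16*t - 14) dt = 16/3.
Total area = 72 + 16/3 = 232/3.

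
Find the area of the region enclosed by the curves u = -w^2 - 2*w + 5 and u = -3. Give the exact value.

Both boundary curves give u as a function of w, so integrate with respect to w. Setting them equal: -w^2 - 2*w + 8 = 0, i.e. -(w - 2)*(w + 4) = 0, so they meet at w = -4, 2.
For w in [-4, 2], u = -w^2 - 2*w + 5 is on the right; area = ∫[-4,2] (-w^2 - 2*w + 8) dw = 36.

36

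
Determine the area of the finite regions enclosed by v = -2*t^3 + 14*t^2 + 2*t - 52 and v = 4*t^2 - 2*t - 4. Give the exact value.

Set the curves equal: -2*t^3 + 14*t^2 + 2*t - 52 = 4*t^2 - 2*t - 4, so -2*t^3 + 10*t^2 + 4*t - 48 = 0, which factors as -2*(t - 4)*(t - 3)*(t + 2) = 0. The curves meet at t = -2, 3, 4.
On [-2, 3], v = 4*t^2 - 2*t - 4 is on top; that piece has area ∫[-2,3] (-(-2*t^3 + 10*t^2 + 4*t - 48)) dt = 875/6.
On [3, 4], v = -2*t^3 + 14*t^2 + 2*t - 52 is on top; that piece has area ∫[3,4] (-2*t^3 + 10*t^2 + 4*t - 48) dt = 11/6.
Total enclosed area = 875/6 + 11/6 = 443/3.

443/3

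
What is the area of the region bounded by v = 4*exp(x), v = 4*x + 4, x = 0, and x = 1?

-10 + 4*exp(1)

On [0, 1], (4*exp(x)) - (4*x + 4) = -4*x + 4*exp(x) - 4 is ≥ 0 throughout, so the area is a single integral of |-4*x + 4*exp(x) - 4|.
∫[0,1] (-4*x + 4*exp(x) - 4) dx = -10 + 4*exp(1).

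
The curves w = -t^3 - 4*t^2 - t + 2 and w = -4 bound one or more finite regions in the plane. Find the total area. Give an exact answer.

71/6

Set the curves equal: -t^3 - 4*t^2 - t + 2 = -4, so -t^3 - 4*t^2 - t + 6 = 0, which factors as -(t - 1)*(t + 2)*(t + 3) = 0. The curves meet at t = -3, -2, 1.
On [-3, -2], w = -4 is on top; that piece has area ∫[-3,-2] (-(-t^3 - 4*t^2 - t + 6)) dt = 7/12.
On [-2, 1], w = -t^3 - 4*t^2 - t + 2 is on top; that piece has area ∫[-2,1] (-t^3 - 4*t^2 - t + 6) dt = 45/4.
Total enclosed area = 7/12 + 45/4 = 71/6.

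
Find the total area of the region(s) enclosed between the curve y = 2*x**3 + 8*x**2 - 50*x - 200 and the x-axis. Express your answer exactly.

4019/3

The curve meets the x-axis where 2*x**3 + 8*x**2 - 50*x - 200 = 0, i.e. 2*(x - 5)*(x + 4)*(x + 5) = 0, at x = -5, -4, 5.
On [-5, -4] the curve lies above the axis; ∫[-5,-4] (2*x**3 + 8*x**2 - 50*x - 200) dx = 19/6, giving area 19/6.
On [-4, 5] the curve lies below the axis; ∫[-4,5] (2*x**3 + 8*x**2 - 50*x - 200) dx = -2673/2, giving area 2673/2.
Total area = 19/6 + 2673/2 = 4019/3.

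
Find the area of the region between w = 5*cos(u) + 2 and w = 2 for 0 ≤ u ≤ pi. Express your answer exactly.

10

The difference (5*cos(u) + 2) - (2) = 5*cos(u) changes sign at u = pi/2 inside [0, pi], so split the integral there.
∫[0,pi/2] (5*cos(u)) du = 5.
∫[pi/2,pi] (5*cos(u)) du = -5; the area of that piece is 5.
Total area = 5 + 5 = 10.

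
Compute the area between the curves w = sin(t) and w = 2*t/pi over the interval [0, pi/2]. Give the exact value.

1 - pi/4

On [0, pi/2], (sin(t)) - (2*t/pi) = -2*t/pi + sin(t) is ≥ 0 throughout, so the area is a single integral of |-2*t/pi + sin(t)|.
∫[0,pi/2] (-2*t/pi + sin(t)) dt = 1 - pi/4.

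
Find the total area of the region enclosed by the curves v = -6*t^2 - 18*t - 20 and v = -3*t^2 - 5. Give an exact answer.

32

Set the curves equal: -6*t^2 - 18*t - 20 = -3*t^2 - 5, so -3*t^2 - 18*t - 15 = 0, which factors as -3*(t + 1)*(t + 5) = 0. The curves meet at t = -5, -1.
On [-5, -1], v = -6*t^2 - 18*t - 20 is on top; that piece has area ∫[-5,-1] (-3*t^2 - 18*t - 15) dt = 32.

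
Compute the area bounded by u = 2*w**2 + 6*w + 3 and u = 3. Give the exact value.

9

Both boundary curves give u as a function of w, so integrate with respect to w. Setting them equal: 2*w**2 + 6*w = 0, i.e. 2*w*(w + 3) = 0, so they meet at w = -3, 0.
For w in [-3, 0], u = 2*w**2 + 6*w + 3 is on the left; area = ∫[-3,0] (-(2*w**2 + 6*w)) dw = 9.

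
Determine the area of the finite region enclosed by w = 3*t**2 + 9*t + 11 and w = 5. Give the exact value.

1/2

Set the curves equal: 3*t**2 + 9*t + 11 = 5, so 3*t**2 + 9*t + 6 = 0, which factors as 3*(t + 1)*(t + 2) = 0. The curves meet at t = -2, -1.
On [-2, -1], w = 5 is on top; that piece has area ∫[-2,-1] (-(3*t**2 + 9*t + 6)) dt = 1/2.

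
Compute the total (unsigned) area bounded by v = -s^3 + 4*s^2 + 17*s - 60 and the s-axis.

The curve meets the s-axis where -s^3 + 4*s^2 + 17*s - 60 = 0, i.e. -(s - 5)*(s - 3)*(s + 4) = 0, at s = -4, 3, 5.
On [-4, 3] the curve lies below the axis; ∫[-4,3] (-s^3 + 4*s^2 + 17*s - 60) ds = -3773/12, giving area 3773/12.
On [3, 5] the curve lies above the axis; ∫[3,5] (-s^3 + 4*s^2 + 17*s - 60) ds = 32/3, giving area 32/3.
Total area = 3773/12 + 32/3 = 3901/12.

3901/12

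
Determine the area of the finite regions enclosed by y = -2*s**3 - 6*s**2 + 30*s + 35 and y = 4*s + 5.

Set the curves equal: -2*s**3 - 6*s**2 + 30*s + 35 = 4*s + 5, so -2*s**3 - 6*s**2 + 26*s + 30 = 0, which factors as -2*(s - 3)*(s + 1)*(s + 5) = 0. The curves meet at s = -5, -1, 3.
On [-5, -1], y = 4*s + 5 is on top; that piece has area ∫[-5,-1] (-(-2*s**3 - 6*s**2 + 26*s + 30)) ds = 128.
On [-1, 3], y = -2*s**3 - 6*s**2 + 30*s + 35 is on top; that piece has area ∫[-1,3] (-2*s**3 - 6*s**2 + 26*s + 30) ds = 128.
Total enclosed area = 128 + 128 = 256.

256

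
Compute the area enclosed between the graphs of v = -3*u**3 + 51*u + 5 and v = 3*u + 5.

Set the curves equal: -3*u**3 + 51*u + 5 = 3*u + 5, so -3*u**3 + 48*u = 0, which factors as -3*u*(u - 4)*(u + 4) = 0. The curves meet at u = -4, 0, 4.
On [-4, 0], v = 3*u + 5 is on top; that piece has area ∫[-4,0] (-(-3*u**3 + 48*u)) du = 192.
On [0, 4], v = -3*u**3 + 51*u + 5 is on top; that piece has area ∫[0,4] (-3*u**3 + 48*u) du = 192.
Total enclosed area = 192 + 192 = 384.

384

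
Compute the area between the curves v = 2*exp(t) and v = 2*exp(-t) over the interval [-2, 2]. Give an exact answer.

-8 + 4*exp(-2) + 4*exp(2)

The difference (2*exp(t)) - (2*exp(-t)) = 2*exp(t) - 2*exp(-t) changes sign at t = 0 inside [-2, 2], so split the integral there.
∫[-2,0] (2*exp(t) - 2*exp(-t)) dt = -2*exp(2) - 2*exp(-2) + 4; the area of that piece is -4 + 2*exp(-2) + 2*exp(2).
∫[0,2] (2*exp(t) - 2*exp(-t)) dt = -4 + 2*exp(-2) + 2*exp(2).
Total area = (-4 + 2*exp(-2) + 2*exp(2)) + (-4 + 2*exp(-2) + 2*exp(2)) = -8 + 4*exp(-2) + 4*exp(2).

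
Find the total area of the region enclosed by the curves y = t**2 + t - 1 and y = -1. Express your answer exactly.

1/6

Set the curves equal: t**2 + t - 1 = -1, so t**2 + t = 0, which factors as t*(t + 1) = 0. The curves meet at t = -1, 0.
On [-1, 0], y = -1 is on top; that piece has area ∫[-1,0] (-(t**2 + t)) dt = 1/6.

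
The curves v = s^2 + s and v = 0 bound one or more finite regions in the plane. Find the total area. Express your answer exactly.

1/6

Set the curves equal: s^2 + s = 0, so s^2 + s = 0, which factors as s*(s + 1) = 0. The curves meet at s = -1, 0.
On [-1, 0], v = 0 is on top; that piece has area ∫[-1,0] (-(s^2 + s)) ds = 1/6.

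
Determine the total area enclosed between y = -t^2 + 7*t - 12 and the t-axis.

1/6

The curve meets the t-axis where -t^2 + 7*t - 12 = 0, i.e. -(t - 4)*(t - 3) = 0, at t = 3, 4.
On [3, 4] the curve lies above the axis; ∫[3,4] (-t^2 + 7*t - 12) dt = 1/6, giving area 1/6.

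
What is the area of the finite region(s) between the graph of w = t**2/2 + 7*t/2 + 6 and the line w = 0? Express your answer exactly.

The curve meets the t-axis where t**2/2 + 7*t/2 + 6 = 0, i.e. (t + 3)*(t + 4)/2 = 0, at t = -4, -3.
On [-4, -3] the curve lies below the axis; ∫[-4,-3] (t**2/2 + 7*t/2 + 6) dt = -1/12, giving area 1/12.

1/12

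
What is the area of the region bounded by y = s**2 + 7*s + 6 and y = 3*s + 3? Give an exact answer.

4/3

Set the curves equal: s**2 + 7*s + 6 = 3*s + 3, so s**2 + 4*s + 3 = 0, which factors as (s + 1)*(s + 3) = 0. The curves meet at s = -3, -1.
On [-3, -1], y = 3*s + 3 is on top; that piece has area ∫[-3,-1] (-(s**2 + 4*s + 3)) ds = 4/3.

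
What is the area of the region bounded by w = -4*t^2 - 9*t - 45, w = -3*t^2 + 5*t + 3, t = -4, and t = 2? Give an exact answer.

228

On [-4, 2], (-4*t^2 - 9*t - 45) - (-3*t^2 + 5*t + 3) = -t^2 - 14*t - 48 is ≤ 0 throughout, so the area is a single integral of |-t^2 - 14*t - 48|.
∫[-4,2] (-t^2 - 14*t - 48) dt = -228; the area of that piece is 228.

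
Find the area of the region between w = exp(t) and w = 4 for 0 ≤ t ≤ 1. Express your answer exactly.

5 - exp(1)

On [0, 1], (exp(t)) - (4) = exp(t) - 4 is ≤ 0 throughout, so the area is a single integral of |exp(t) - 4|.
∫[0,1] (exp(t) - 4) dt = -5 + exp(1); the area of that piece is 5 - exp(1).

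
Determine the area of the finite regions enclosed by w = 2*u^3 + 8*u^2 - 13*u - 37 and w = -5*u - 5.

Set the curves equal: 2*u^3 + 8*u^2 - 13*u - 37 = -5*u - 5, so 2*u^3 + 8*u^2 - 8*u - 32 = 0, which factors as 2*(u - 2)*(u + 2)*(u + 4) = 0. The curves meet at u = -4, -2, 2.
On [-4, -2], w = 2*u^3 + 8*u^2 - 13*u - 37 is on top; that piece has area ∫[-4,-2] (2*u^3 + 8*u^2 - 8*u - 32) du = 40/3.
On [-2, 2], w = -5*u - 5 is on top; that piece has area ∫[-2,2] (-(2*u^3 + 8*u^2 - 8*u - 32)) du = 256/3.
Total enclosed area = 40/3 + 256/3 = 296/3.

296/3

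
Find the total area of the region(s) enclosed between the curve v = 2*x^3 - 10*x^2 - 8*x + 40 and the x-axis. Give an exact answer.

937/6

The curve meets the x-axis where 2*x^3 - 10*x^2 - 8*x + 40 = 0, i.e. 2*(x - 5)*(x - 2)*(x + 2) = 0, at x = -2, 2, 5.
On [-2, 2] the curve lies above the axis; ∫[-2,2] (2*x^3 - 10*x^2 - 8*x + 40) dx = 320/3, giving area 320/3.
On [2, 5] the curve lies below the axis; ∫[2,5] (2*x^3 - 10*x^2 - 8*x + 40) dx = -99/2, giving area 99/2.
Total area = 320/3 + 99/2 = 937/6.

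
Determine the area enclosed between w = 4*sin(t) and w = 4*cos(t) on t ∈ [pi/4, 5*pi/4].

8*sqrt(2)

On [pi/4, 5*pi/4], (4*sin(t)) - (4*cos(t)) = 4*sin(t) - 4*cos(t) is ≥ 0 throughout, so the area is a single integral of |4*sin(t) - 4*cos(t)|.
∫[pi/4,5*pi/4] (4*sin(t) - 4*cos(t)) dt = 8*sqrt(2).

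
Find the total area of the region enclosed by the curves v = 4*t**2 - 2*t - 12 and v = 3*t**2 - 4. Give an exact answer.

Set the curves equal: 4*t**2 - 2*t - 12 = 3*t**2 - 4, so t**2 - 2*t - 8 = 0, which factors as (t - 4)*(t + 2) = 0. The curves meet at t = -2, 4.
On [-2, 4], v = 3*t**2 - 4 is on top; that piece has area ∫[-2,4] (-(t**2 - 2*t - 8)) dt = 36.

36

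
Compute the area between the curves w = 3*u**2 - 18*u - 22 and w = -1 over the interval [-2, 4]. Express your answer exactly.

188

The difference (3*u**2 - 18*u - 22) - (-1) = 3*u**2 - 18*u - 21 changes sign at u = -1 inside [-2, 4], so split the integral there.
∫[-2,-1] (3*u**2 - 18*u - 21) du = 13.
∫[-1,4] (3*u**2 - 18*u - 21) du = -175; the area of that piece is 175.
Total area = 13 + 175 = 188.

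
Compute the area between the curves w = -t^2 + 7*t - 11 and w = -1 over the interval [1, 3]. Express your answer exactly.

3

The difference (-t^2 + 7*t - 11) - (-1) = -t^2 + 7*t - 10 changes sign at t = 2 inside [1, 3], so split the integral there.
∫[1,2] (-t^2 + 7*t - 10) dt = -11/6; the area of that piece is 11/6.
∫[2,3] (-t^2 + 7*t - 10) dt = 7/6.
Total area = 11/6 + 7/6 = 3.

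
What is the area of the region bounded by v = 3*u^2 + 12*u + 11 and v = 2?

Set the curves equal: 3*u^2 + 12*u + 11 = 2, so 3*u^2 + 12*u + 9 = 0, which factors as 3*(u + 1)*(u + 3) = 0. The curves meet at u = -3, -1.
On [-3, -1], v = 2 is on top; that piece has area ∫[-3,-1] (-(3*u^2 + 12*u + 9)) du = 4.

4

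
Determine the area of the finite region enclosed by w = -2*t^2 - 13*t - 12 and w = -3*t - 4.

9

Set the curves equal: -2*t^2 - 13*t - 12 = -3*t - 4, so -2*t^2 - 10*t - 8 = 0, which factors as -2*(t + 1)*(t + 4) = 0. The curves meet at t = -4, -1.
On [-4, -1], w = -2*t^2 - 13*t - 12 is on top; that piece has area ∫[-4,-1] (-2*t^2 - 10*t - 8) dt = 9.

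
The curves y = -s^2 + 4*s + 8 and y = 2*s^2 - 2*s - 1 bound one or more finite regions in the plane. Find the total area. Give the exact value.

32

Set the curves equal: -s^2 + 4*s + 8 = 2*s^2 - 2*s - 1, so -3*s^2 + 6*s + 9 = 0, which factors as -3*(s - 3)*(s + 1) = 0. The curves meet at s = -1, 3.
On [-1, 3], y = -s^2 + 4*s + 8 is on top; that piece has area ∫[-1,3] (-3*s^2 + 6*s + 9) ds = 32.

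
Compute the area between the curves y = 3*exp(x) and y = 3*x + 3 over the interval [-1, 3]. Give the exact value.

On [-1, 3], (3*exp(x)) - (3*x + 3) = -3*x + 3*exp(x) - 3 is ≥ 0 throughout, so the area is a single integral of |-3*x + 3*exp(x) - 3|.
∫[-1,3] (-3*x + 3*exp(x) - 3) dx = -24 - 3*exp(-1) + 3*exp(3).

-24 - 3*exp(-1) + 3*exp(3)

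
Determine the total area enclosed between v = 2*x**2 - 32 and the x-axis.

The curve meets the x-axis where 2*x**2 - 32 = 0, i.e. 2*(x - 4)*(x + 4) = 0, at x = -4, 4.
On [-4, 4] the curve lies below the axis; ∫[-4,4] (2*x**2 - 32) dx = -512/3, giving area 512/3.

512/3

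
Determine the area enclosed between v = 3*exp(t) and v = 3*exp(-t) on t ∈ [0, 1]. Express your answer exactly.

-6 + 3*exp(-1) + 3*exp(1)

On [0, 1], (3*exp(t)) - (3*exp(-t)) = 3*exp(t) - 3*exp(-t) is ≥ 0 throughout, so the area is a single integral of |3*exp(t) - 3*exp(-t)|.
∫[0,1] (3*exp(t) - 3*exp(-t)) dt = -6 + 3*exp(-1) + 3*exp(1).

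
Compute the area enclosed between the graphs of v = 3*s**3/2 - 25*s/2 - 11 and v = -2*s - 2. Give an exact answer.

Set the curves equal: 3*s**3/2 - 25*s/2 - 11 = -2*s - 2, so 3*s**3/2 - 21*s/2 - 9 = 0, which factors as 3*(s - 3)*(s + 1)*(s + 2)/2 = 0. The curves meet at s = -2, -1, 3.
On [-2, -1], v = 3*s**3/2 - 25*s/2 - 11 is on top; that piece has area ∫[-2,-1] (3*s**3/2 - 21*s/2 - 9) ds = 9/8.
On [-1, 3], v = -2*s - 2 is on top; that piece has area ∫[-1,3] (-(3*s**3/2 - 21*s/2 - 9)) ds = 48.
Total enclosed area = 9/8 + 48 = 393/8.

393/8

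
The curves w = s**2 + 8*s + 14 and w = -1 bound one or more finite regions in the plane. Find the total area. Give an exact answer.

Set the curves equal: s**2 + 8*s + 14 = -1, so s**2 + 8*s + 15 = 0, which factors as (s + 3)*(s + 5) = 0. The curves meet at s = -5, -3.
On [-5, -3], w = -1 is on top; that piece has area ∫[-5,-3] (-(s**2 + 8*s + 15)) ds = 4/3.

4/3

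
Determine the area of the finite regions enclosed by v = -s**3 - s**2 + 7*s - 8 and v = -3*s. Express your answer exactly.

Set the curves equal: -s**3 - s**2 + 7*s - 8 = -3*s, so -s**3 - s**2 + 10*s - 8 = 0, which factors as -(s - 2)*(s - 1)*(s + 4) = 0. The curves meet at s = -4, 1, 2.
On [-4, 1], v = -3*s is on top; that piece has area ∫[-4,1] (-(-s**3 - s**2 + 10*s - 8)) ds = 875/12.
On [1, 2], v = -s**3 - s**2 + 7*s - 8 is on top; that piece has area ∫[1,2] (-s**3 - s**2 + 10*s - 8) ds = 11/12.
Total enclosed area = 875/12 + 11/12 = 443/6.

443/6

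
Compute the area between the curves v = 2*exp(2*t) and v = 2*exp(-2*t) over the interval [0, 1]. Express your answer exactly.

-2 + exp(-2) + exp(2)

On [0, 1], (2*exp(2*t)) - (2*exp(-2*t)) = 2*exp(2*t) - 2*exp(-2*t) is ≥ 0 throughout, so the area is a single integral of |2*exp(2*t) - 2*exp(-2*t)|.
∫[0,1] (2*exp(2*t) - 2*exp(-2*t)) dt = -2 + exp(-2) + exp(2).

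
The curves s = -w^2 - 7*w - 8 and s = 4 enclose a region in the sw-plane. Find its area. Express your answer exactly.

1/6

Both boundary curves give s as a function of w, so integrate with respect to w. Setting them equal: -w^2 - 7*w - 12 = 0, i.e. -(w + 3)*(w + 4) = 0, so they meet at w = -4, -3.
For w in [-4, -3], s = -w^2 - 7*w - 8 is on the right; area = ∫[-4,-3] (-w^2 - 7*w - 12) dw = 1/6.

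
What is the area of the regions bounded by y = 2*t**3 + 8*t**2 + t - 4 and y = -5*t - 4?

37/6

Set the curves equal: 2*t**3 + 8*t**2 + t - 4 = -5*t - 4, so 2*t**3 + 8*t**2 + 6*t = 0, which factors as 2*t*(t + 1)*(t + 3) = 0. The curves meet at t = -3, -1, 0.
On [-3, -1], y = 2*t**3 + 8*t**2 + t - 4 is on top; that piece has area ∫[-3,-1] (2*t**3 + 8*t**2 + 6*t) dt = 16/3.
On [-1, 0], y = -5*t - 4 is on top; that piece has area ∫[-1,0] (-(2*t**3 + 8*t**2 + 6*t)) dt = 5/6.
Total enclosed area = 16/3 + 5/6 = 37/6.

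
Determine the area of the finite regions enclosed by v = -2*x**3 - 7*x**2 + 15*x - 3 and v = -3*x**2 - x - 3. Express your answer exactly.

Set the curves equal: -2*x**3 - 7*x**2 + 15*x - 3 = -3*x**2 - x - 3, so -2*x**3 - 4*x**2 + 16*x = 0, which factors as -2*x*(x - 2)*(x + 4) = 0. The curves meet at x = -4, 0, 2.
On [-4, 0], v = -3*x**2 - x - 3 is on top; that piece has area ∫[-4,0] (-(-2*x**3 - 4*x**2 + 16*x)) dx = 256/3.
On [0, 2], v = -2*x**3 - 7*x**2 + 15*x - 3 is on top; that piece has area ∫[0,2] (-2*x**3 - 4*x**2 + 16*x) dx = 40/3.
Total enclosed area = 256/3 + 40/3 = 296/3.

296/3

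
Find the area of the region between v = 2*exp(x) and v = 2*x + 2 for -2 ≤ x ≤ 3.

-15 - 2*exp(-2) + 2*exp(3)

On [-2, 3], (2*exp(x)) - (2*x + 2) = -2*x + 2*exp(x) - 2 is ≥ 0 throughout, so the area is a single integral of |-2*x + 2*exp(x) - 2|.
∫[-2,3] (-2*x + 2*exp(x) - 2) dx = -15 - 2*exp(-2) + 2*exp(3).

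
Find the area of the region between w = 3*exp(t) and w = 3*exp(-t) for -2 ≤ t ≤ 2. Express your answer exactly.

The difference (3*exp(t)) - (3*exp(-t)) = 3*exp(t) - 3*exp(-t) changes sign at t = 0 inside [-2, 2], so split the integral there.
∫[-2,0] (3*exp(t) - 3*exp(-t)) dt = -3*exp(2) - 3*exp(-2) + 6; the area of that piece is -6 + 3*exp(-2) + 3*exp(2).
∫[0,2] (3*exp(t) - 3*exp(-t)) dt = -6 + 3*exp(-2) + 3*exp(2).
Total area = (-6 + 3*exp(-2) + 3*exp(2)) + (-6 + 3*exp(-2) + 3*exp(2)) = -12 + 6*exp(-2) + 6*exp(2).

-12 + 6*exp(-2) + 6*exp(2)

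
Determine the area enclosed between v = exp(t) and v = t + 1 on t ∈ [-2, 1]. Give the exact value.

On [-2, 1], (exp(t)) - (t + 1) = -t + exp(t) - 1 is ≥ 0 throughout, so the area is a single integral of |-t + exp(t) - 1|.
∫[-2,1] (-t + exp(t) - 1) dt = -3/2 - exp(-2) + exp(1).

-3/2 - exp(-2) + exp(1)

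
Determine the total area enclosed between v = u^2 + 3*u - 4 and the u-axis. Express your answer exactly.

125/6

The curve meets the u-axis where u^2 + 3*u - 4 = 0, i.e. (u - 1)*(u + 4) = 0, at u = -4, 1.
On [-4, 1] the curve lies below the axis; ∫[-4,1] (u^2 + 3*u - 4) du = -125/6, giving area 125/6.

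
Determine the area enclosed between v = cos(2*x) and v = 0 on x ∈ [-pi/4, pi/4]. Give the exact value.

On [-pi/4, pi/4], (cos(2*x)) - (0) = cos(2*x) is ≥ 0 throughout, so the area is a single integral of |cos(2*x)|.
∫[-pi/4,pi/4] (cos(2*x)) dx = 1.

1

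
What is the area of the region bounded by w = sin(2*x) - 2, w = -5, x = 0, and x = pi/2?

1 + 3*pi/2

On [0, pi/2], (sin(2*x) - 2) - (-5) = sin(2*x) + 3 is ≥ 0 throughout, so the area is a single integral of |sin(2*x) + 3|.
∫[0,pi/2] (sin(2*x) + 3) dx = 1 + 3*pi/2.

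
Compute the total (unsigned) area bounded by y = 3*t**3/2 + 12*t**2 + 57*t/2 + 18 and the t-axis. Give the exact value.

The curve meets the t-axis where 3*t**3/2 + 12*t**2 + 57*t/2 + 18 = 0, i.e. 3*(t + 1)*(t + 3)*(t + 4)/2 = 0, at t = -4, -3, -1.
On [-4, -3] the curve lies above the axis; ∫[-4,-3] (3*t**3/2 + 12*t**2 + 57*t/2 + 18) dt = 5/8, giving area 5/8.
On [-3, -1] the curve lies below the axis; ∫[-3,-1] (3*t**3/2 + 12*t**2 + 57*t/2 + 18) dt = -4, giving area 4.
Total area = 5/8 + 4 = 37/8.

37/8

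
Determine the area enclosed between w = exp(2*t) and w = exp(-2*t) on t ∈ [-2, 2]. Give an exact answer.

The difference (exp(2*t)) - (exp(-2*t)) = exp(2*t) - exp(-2*t) changes sign at t = 0 inside [-2, 2], so split the integral there.
∫[-2,0] (exp(2*t) - exp(-2*t)) dt = -exp(4)/2 - exp(-4)/2 + 1; the area of that piece is -1 + exp(-4)/2 + exp(4)/2.
∫[0,2] (exp(2*t) - exp(-2*t)) dt = -1 + exp(-4)/2 + exp(4)/2.
Total area = (-1 + exp(-4)/2 + exp(4)/2) + (-1 + exp(-4)/2 + exp(4)/2) = -2 + exp(-4) + exp(4).

-2 + exp(-4) + exp(4)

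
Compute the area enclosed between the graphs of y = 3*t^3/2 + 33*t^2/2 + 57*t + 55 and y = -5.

Set the curves equal: 3*t^3/2 + 33*t^2/2 + 57*t + 55 = -5, so 3*t^3/2 + 33*t^2/2 + 57*t + 60 = 0, which factors as 3*(t + 2)*(t + 4)*(t + 5)/2 = 0. The curves meet at t = -5, -4, -2.
On [-5, -4], y = 3*t^3/2 + 33*t^2/2 + 57*t + 55 is on top; that piece has area ∫[-5,-4] (3*t^3/2 + 33*t^2/2 + 57*t + 60) dt = 5/8.
On [-4, -2], y = -5 is on top; that piece has area ∫[-4,-2] (-(3*t^3/2 + 33*t^2/2 + 57*t + 60)) dt = 4.
Total enclosed area = 5/8 + 4 = 37/8.

37/8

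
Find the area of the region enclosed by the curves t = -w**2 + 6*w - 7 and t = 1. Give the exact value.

4/3

Both boundary curves give t as a function of w, so integrate with respect to w. Setting them equal: -w**2 + 6*w - 8 = 0, i.e. -(w - 4)*(w - 2) = 0, so they meet at w = 2, 4.
For w in [2, 4], t = -w**2 + 6*w - 7 is on the right; area = ∫[2,4] (-w**2 + 6*w - 8) dw = 4/3.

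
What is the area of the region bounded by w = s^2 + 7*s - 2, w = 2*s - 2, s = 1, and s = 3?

On [1, 3], (s^2 + 7*s - 2) - (2*s - 2) = s^2 + 5*s is ≥ 0 throughout, so the area is a single integral of |s^2 + 5*s|.
∫[1,3] (s^2 + 5*s) ds = 86/3.

86/3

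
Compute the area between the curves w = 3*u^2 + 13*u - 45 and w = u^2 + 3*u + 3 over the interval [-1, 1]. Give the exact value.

On [-1, 1], (3*u^2 + 13*u - 45) - (u^2 + 3*u + 3) = 2*u^2 + 10*u - 48 is ≤ 0 throughout, so the area is a single integral of |2*u^2 + 10*u - 48|.
∫[-1,1] (2*u^2 + 10*u - 48) du = -284/3; the area of that piece is 284/3.

284/3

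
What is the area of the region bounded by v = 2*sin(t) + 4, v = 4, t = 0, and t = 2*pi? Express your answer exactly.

8

The difference (2*sin(t) + 4) - (4) = 2*sin(t) changes sign at t = pi inside [0, 2*pi], so split the integral there.
∫[0,pi] (2*sin(t)) dt = 4.
∫[pi,2*pi] (2*sin(t)) dt = -4; the area of that piece is 4.
Total area = 4 + 4 = 8.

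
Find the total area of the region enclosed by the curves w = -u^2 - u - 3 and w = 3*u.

Set the curves equal: -u^2 - u - 3 = 3*u, so -u^2 - 4*u - 3 = 0, which factors as -(u + 1)*(u + 3) = 0. The curves meet at u = -3, -1.
On [-3, -1], w = -u^2 - u - 3 is on top; that piece has area ∫[-3,-1] (-u^2 - 4*u - 3) du = 4/3.

4/3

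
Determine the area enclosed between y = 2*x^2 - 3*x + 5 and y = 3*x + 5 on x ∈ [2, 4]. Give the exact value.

The difference (2*x^2 - 3*x + 5) - (3*x + 5) = 2*x^2 - 6*x changes sign at x = 3 inside [2, 4], so split the integral there.
∫[2,3] (2*x^2 - 6*x) dx = -7/3; the area of that piece is 7/3.
∫[3,4] (2*x^2 - 6*x) dx = 11/3.
Total area = 7/3 + 11/3 = 6.

6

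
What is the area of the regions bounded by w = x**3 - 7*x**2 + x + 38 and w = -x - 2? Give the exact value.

1741/12

Set the curves equal: x**3 - 7*x**2 + x + 38 = -x - 2, so x**3 - 7*x**2 + 2*x + 40 = 0, which factors as (x - 5)*(x - 4)*(x + 2) = 0. The curves meet at x = -2, 4, 5.
On [-2, 4], w = x**3 - 7*x**2 + x + 38 is on top; that piece has area ∫[-2,4] (x**3 - 7*x**2 + 2*x + 40) dx = 144.
On [4, 5], w = -x - 2 is on top; that piece has area ∫[4,5] (-(x**3 - 7*x**2 + 2*x + 40)) dx = 13/12.
Total enclosed area = 144 + 13/12 = 1741/12.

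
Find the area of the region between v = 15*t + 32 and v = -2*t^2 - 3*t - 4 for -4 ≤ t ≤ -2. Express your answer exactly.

The difference (15*t + 32) - (-2*t^2 - 3*t - 4) = 2*t^2 + 18*t + 36 changes sign at t = -3 inside [-4, -2], so split the integral there.
∫[-4,-3] (2*t^2 + 18*t + 36) dt = -7/3; the area of that piece is 7/3.
∫[-3,-2] (2*t^2 + 18*t + 36) dt = 11/3.
Total area = 7/3 + 11/3 = 6.

6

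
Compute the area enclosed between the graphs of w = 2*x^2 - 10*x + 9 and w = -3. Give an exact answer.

Set the curves equal: 2*x^2 - 10*x + 9 = -3, so 2*x^2 - 10*x + 12 = 0, which factors as 2*(x - 3)*(x - 2) = 0. The curves meet at x = 2, 3.
On [2, 3], w = -3 is on top; that piece has area ∫[2,3] (-(2*x^2 - 10*x + 12)) dx = 1/3.

1/3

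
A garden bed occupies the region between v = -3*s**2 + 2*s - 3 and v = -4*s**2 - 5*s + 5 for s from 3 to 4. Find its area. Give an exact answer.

173/6

On [3, 4], (-3*s**2 + 2*s - 3) - (-4*s**2 - 5*s + 5) = s**2 + 7*s - 8 is ≥ 0 throughout, so the area is a single integral of |s**2 + 7*s - 8|.
∫[3,4] (s**2 + 7*s - 8) ds = 173/6.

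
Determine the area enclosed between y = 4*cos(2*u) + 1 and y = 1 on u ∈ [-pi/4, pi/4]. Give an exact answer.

4

On [-pi/4, pi/4], (4*cos(2*u) + 1) - (1) = 4*cos(2*u) is ≥ 0 throughout, so the area is a single integral of |4*cos(2*u)|.
∫[-pi/4,pi/4] (4*cos(2*u)) du = 4.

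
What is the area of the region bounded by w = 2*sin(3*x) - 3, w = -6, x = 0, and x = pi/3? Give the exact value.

On [0, pi/3], (2*sin(3*x) - 3) - (-6) = 2*sin(3*x) + 3 is ≥ 0 throughout, so the area is a single integral of |2*sin(3*x) + 3|.
∫[0,pi/3] (2*sin(3*x) + 3) dx = 4/3 + pi.

4/3 + pi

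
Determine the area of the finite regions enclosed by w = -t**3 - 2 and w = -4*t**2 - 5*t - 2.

443/6

Set the curves equal: -t**3 - 2 = -4*t**2 - 5*t - 2, so -t**3 + 4*t**2 + 5*t = 0, which factors as -t*(t - 5)*(t + 1) = 0. The curves meet at t = -1, 0, 5.
On [-1, 0], w = -4*t**2 - 5*t - 2 is on top; that piece has area ∫[-1,0] (-(-t**3 + 4*t**2 + 5*t)) dt = 11/12.
On [0, 5], w = -t**3 - 2 is on top; that piece has area ∫[0,5] (-t**3 + 4*t**2 + 5*t) dt = 875/12.
Total enclosed area = 11/12 + 875/12 = 443/6.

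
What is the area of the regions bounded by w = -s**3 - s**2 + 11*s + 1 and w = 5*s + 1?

253/12

Set the curves equal: -s**3 - s**2 + 11*s + 1 = 5*s + 1, so -s**3 - s**2 + 6*s = 0, which factors as -s*(s - 2)*(s + 3) = 0. The curves meet at s = -3, 0, 2.
On [-3, 0], w = 5*s + 1 is on top; that piece has area ∫[-3,0] (-(-s**3 - s**2 + 6*s)) ds = 63/4.
On [0, 2], w = -s**3 - s**2 + 11*s + 1 is on top; that piece has area ∫[0,2] (-s**3 - s**2 + 6*s) ds = 16/3.
Total enclosed area = 63/4 + 16/3 = 253/12.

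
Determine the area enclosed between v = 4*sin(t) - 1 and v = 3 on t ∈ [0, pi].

-8 + 4*pi

On [0, pi], (4*sin(t) - 1) - (3) = 4*sin(t) - 4 is ≤ 0 throughout, so the area is a single integral of |4*sin(t) - 4|.
∫[0,pi] (4*sin(t) - 4) dt = 8 - 4*pi; the area of that piece is -8 + 4*pi.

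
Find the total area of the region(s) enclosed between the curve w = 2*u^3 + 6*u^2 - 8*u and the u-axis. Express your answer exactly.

131/2

The curve meets the u-axis where 2*u^3 + 6*u^2 - 8*u = 0, i.e. 2*u*(u - 1)*(u + 4) = 0, at u = -4, 0, 1.
On [-4, 0] the curve lies above the axis; ∫[-4,0] (2*u^3 + 6*u^2 - 8*u) du = 64, giving area 64.
On [0, 1] the curve lies below the axis; ∫[0,1] (2*u^3 + 6*u^2 - 8*u) du = -3/2, giving area 3/2.
Total area = 64 + 3/2 = 131/2.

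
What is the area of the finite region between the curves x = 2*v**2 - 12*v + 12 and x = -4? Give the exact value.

Both boundary curves give x as a function of v, so integrate with respect to v. Setting them equal: 2*v**2 - 12*v + 16 = 0, i.e. 2*(v - 4)*(v - 2) = 0, so they meet at v = 2, 4.
For v in [2, 4], x = 2*v**2 - 12*v + 12 is on the left; area = ∫[2,4] (-(2*v**2 - 12*v + 16)) dv = 8/3.

8/3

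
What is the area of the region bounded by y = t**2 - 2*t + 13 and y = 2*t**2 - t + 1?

Set the curves equal: t**2 - 2*t + 13 = 2*t**2 - t + 1, so -t**2 - t + 12 = 0, which factors as -(t - 3)*(t + 4) = 0. The curves meet at t = -4, 3.
On [-4, 3], y = t**2 - 2*t + 13 is on top; that piece has area ∫[-4,3] (-t**2 - t + 12) dt = 343/6.

343/6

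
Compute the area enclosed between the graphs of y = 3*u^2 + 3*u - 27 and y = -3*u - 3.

Set the curves equal: 3*u^2 + 3*u - 27 = -3*u - 3, so 3*u^2 + 6*u - 24 = 0, which factors as 3*(u - 2)*(u + 4) = 0. The curves meet at u = -4, 2.
On [-4, 2], y = -3*u - 3 is on top; that piece has area ∫[-4,2] (-(3*u^2 + 6*u - 24)) du = 108.

108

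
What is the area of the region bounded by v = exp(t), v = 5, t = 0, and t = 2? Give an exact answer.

The difference (exp(t)) - (5) = exp(t) - 5 changes sign at t = log(5) inside [0, 2], so split the integral there.
∫[0,log(5)] (exp(t) - 5) dt = 4 - log(3125); the area of that piece is -4 + log(3125).
∫[log(5),2] (exp(t) - 5) dt = -15 + exp(2) + 5*log(5).
Total area = (-4 + log(3125)) + (-15 + exp(2) + 5*log(5)) = -19 + exp(2) + 10*log(5).

-19 + exp(2) + 10*log(5)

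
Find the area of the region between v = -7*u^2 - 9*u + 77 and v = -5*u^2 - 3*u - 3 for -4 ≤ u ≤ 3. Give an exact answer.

1561/3

On [-4, 3], (-7*u^2 - 9*u + 77) - (-5*u^2 - 3*u - 3) = -2*u^2 - 6*u + 80 is ≥ 0 throughout, so the area is a single integral of |-2*u^2 - 6*u + 80|.
∫[-4,3] (-2*u^2 - 6*u + 80) du = 1561/3.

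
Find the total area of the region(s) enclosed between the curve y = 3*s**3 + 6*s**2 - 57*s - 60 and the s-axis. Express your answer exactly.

2521/4

The curve meets the s-axis where 3*s**3 + 6*s**2 - 57*s - 60 = 0, i.e. 3*(s - 4)*(s + 1)*(s + 5) = 0, at s = -5, -1, 4.
On [-5, -1] the curve lies above the axis; ∫[-5,-1] (3*s**3 + 6*s**2 - 57*s - 60) ds = 224, giving area 224.
On [-1, 4] the curve lies below the axis; ∫[-1,4] (3*s**3 + 6*s**2 - 57*s - 60) ds = -1625/4, giving area 1625/4.
Total area = 224 + 1625/4 = 2521/4.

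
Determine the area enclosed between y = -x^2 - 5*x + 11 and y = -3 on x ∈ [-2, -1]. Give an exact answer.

115/6

On [-2, -1], (-x^2 - 5*x + 11) - (-3) = -x^2 - 5*x + 14 is ≥ 0 throughout, so the area is a single integral of |-x^2 - 5*x + 14|.
∫[-2,-1] (-x^2 - 5*x + 14) dx = 115/6.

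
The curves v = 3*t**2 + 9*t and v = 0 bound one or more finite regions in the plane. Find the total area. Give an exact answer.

27/2

Set the curves equal: 3*t**2 + 9*t = 0, so 3*t**2 + 9*t = 0, which factors as 3*t*(t + 3) = 0. The curves meet at t = -3, 0.
On [-3, 0], v = 0 is on top; that piece has area ∫[-3,0] (-(3*t**2 + 9*t)) dt = 27/2.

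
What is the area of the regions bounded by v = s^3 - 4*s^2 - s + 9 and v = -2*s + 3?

71/6

Set the curves equal: s^3 - 4*s^2 - s + 9 = -2*s + 3, so s^3 - 4*s^2 + s + 6 = 0, which factors as (s - 3)*(s - 2)*(s + 1) = 0. The curves meet at s = -1, 2, 3.
On [-1, 2], v = s^3 - 4*s^2 - s + 9 is on top; that piece has area ∫[-1,2] (s^3 - 4*s^2 + s + 6) ds = 45/4.
On [2, 3], v = -2*s + 3 is on top; that piece has area ∫[2,3] (-(s^3 - 4*s^2 + s + 6)) ds = 7/12.
Total enclosed area = 45/4 + 7/12 = 71/6.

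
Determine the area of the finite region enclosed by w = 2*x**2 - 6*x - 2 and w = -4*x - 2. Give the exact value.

Set the curves equal: 2*x**2 - 6*x - 2 = -4*x - 2, so 2*x**2 - 2*x = 0, which factors as 2*x*(x - 1) = 0. The curves meet at x = 0, 1.
On [0, 1], w = -4*x - 2 is on top; that piece has area ∫[0,1] (-(2*x**2 - 2*x)) dx = 1/3.

1/3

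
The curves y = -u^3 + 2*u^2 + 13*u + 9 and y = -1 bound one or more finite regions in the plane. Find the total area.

Set the curves equal: -u^3 + 2*u^2 + 13*u + 9 = -1, so -u^3 + 2*u^2 + 13*u + 10 = 0, which factors as -(u - 5)*(u + 1)*(u + 2) = 0. The curves meet at u = -2, -1, 5.
On [-2, -1], y = -1 is on top; that piece has area ∫[-2,-1] (-(-u^3 + 2*u^2 + 13*u + 10)) du = 13/12.
On [-1, 5], y = -u^3 + 2*u^2 + 13*u + 9 is on top; that piece has area ∫[-1,5] (-u^3 + 2*u^2 + 13*u + 10) du = 144.
Total enclosed area = 13/12 + 144 = 1741/12.

1741/12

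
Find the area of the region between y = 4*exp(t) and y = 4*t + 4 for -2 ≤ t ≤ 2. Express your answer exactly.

-16 - 4*exp(-2) + 4*exp(2)

On [-2, 2], (4*exp(t)) - (4*t + 4) = -4*t + 4*exp(t) - 4 is ≥ 0 throughout, so the area is a single integral of |-4*t + 4*exp(t) - 4|.
∫[-2,2] (-4*t + 4*exp(t) - 4) dt = -16 - 4*exp(-2) + 4*exp(2).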